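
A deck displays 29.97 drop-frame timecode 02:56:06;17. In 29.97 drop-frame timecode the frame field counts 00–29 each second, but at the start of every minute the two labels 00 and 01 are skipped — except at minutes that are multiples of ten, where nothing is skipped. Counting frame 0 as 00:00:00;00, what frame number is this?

Complete 10-minute blocks: 17, each 17982 frames → 305694.
Remaining 6 whole minutes in the current block: 1800 + 5 × 1798 = 10790 frames.
Within the current minute: 6 × 30 + 17 − 2 = 195 (labels ;00/;01 skipped at this minute). Total = 305694 + 10790 + 195 = 316679.

316679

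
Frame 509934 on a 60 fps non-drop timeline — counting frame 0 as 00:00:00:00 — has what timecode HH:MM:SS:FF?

509934 ÷ 60 = 8498 full seconds, remainder 54 frames.
8498 s = 2 h 21 min 38 s.
Timecode: 02:21:38:54.

02:21:38:54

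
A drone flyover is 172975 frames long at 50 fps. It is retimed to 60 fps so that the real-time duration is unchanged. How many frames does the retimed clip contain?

207570 frames

Target frames = source frames × (target rate / source rate) = 172975 × (60)/(50) = 172975 × 6/5 = 207570.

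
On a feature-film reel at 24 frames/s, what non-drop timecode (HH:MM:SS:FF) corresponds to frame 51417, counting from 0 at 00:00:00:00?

51417 ÷ 24 = 2142 full seconds, remainder 9 frames.
2142 s = 0 h 35 min 42 s.
Timecode: 00:35:42:09.

00:35:42:09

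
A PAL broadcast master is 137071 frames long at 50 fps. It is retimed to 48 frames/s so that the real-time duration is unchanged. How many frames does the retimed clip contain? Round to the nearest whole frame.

Frames at target rate = 137071 × (48) / (50) = 3289704/25 ≈ 131588.160.
Nearest whole frame: 131588.

131588 frames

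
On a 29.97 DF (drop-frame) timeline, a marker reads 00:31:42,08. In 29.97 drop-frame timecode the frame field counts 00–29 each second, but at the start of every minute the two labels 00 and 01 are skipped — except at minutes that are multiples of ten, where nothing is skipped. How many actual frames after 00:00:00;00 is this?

57012

As if non-drop at 30 labels/s: (0 × 3600 + 31 × 60 + 42) × 30 + 8 = 57068.
Minute boundaries passed: 31; those not divisible by 10: 31 − 3 = 28; dropped labels = 2 × 28 = 56.
Actual frame index = 57068 − 56 = 57012.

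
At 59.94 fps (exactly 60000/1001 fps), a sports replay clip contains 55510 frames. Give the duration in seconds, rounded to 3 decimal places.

926.092 seconds

Running time = 55510 × 1001/60000 = 5556551/6000 s ≈ 926.092 s.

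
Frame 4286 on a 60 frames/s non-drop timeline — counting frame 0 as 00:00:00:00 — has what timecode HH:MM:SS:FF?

00:01:11:26

4286 ÷ 60 = 71 full seconds, remainder 26 frames.
71 s = 0 h 1 min 11 s.
Timecode: 00:01:11:26.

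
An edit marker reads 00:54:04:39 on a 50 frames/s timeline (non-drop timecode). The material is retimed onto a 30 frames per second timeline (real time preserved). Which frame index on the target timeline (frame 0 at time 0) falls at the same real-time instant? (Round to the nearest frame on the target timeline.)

frame 97343

Source frame index: (0×3600 + 54×60 + 4) × 50 + 39 = 162239.
Real time: 162239 / (50) = 162239/50 s.
Target frame: (162239/50) × (30) = 486717/5 ≈ 97343.400 → 97343.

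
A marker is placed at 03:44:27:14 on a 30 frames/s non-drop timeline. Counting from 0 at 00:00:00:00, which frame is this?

frame 404024

Total seconds to the label: (3 × 3600 + 44 × 60 + 27) = 13467.
Frame index = 13467 × 30 + 14 = 404024.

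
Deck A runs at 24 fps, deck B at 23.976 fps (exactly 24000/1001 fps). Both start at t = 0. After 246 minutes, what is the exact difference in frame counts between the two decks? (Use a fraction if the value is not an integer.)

354240/1001 frames

246 min = 14760 s.
A emits 24 × 14760 = 354240 frames; B emits 24000/1001 × 14760 = 354240000/1001.
Difference = 354240/1001 frames (≈ 353.8861); B is behind A.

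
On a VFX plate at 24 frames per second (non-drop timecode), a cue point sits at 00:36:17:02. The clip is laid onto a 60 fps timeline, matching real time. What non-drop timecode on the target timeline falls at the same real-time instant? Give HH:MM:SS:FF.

00:36:17:05

Source frame index: (0×3600 + 36×60 + 17) × 24 + 2 = 52250.
Real time: 52250 / (24) = 26125/12 s.
Target frame: (26125/12) × (60) = 130625.
At 60 labels/s: frame 130625 → 00:36:17:05.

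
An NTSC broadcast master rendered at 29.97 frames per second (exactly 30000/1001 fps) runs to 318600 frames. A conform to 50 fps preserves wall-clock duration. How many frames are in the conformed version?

Target frames = source frames × (target rate / source rate) = 318600 × (50)/(30000/1001) = 318600 × 1001/600 = 531531.

531531 frames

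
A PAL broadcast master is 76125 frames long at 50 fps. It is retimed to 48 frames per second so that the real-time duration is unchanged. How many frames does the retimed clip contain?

73080 frames

Target frames = source frames × (target rate / source rate) = 76125 × (48)/(50) = 76125 × 24/25 = 73080.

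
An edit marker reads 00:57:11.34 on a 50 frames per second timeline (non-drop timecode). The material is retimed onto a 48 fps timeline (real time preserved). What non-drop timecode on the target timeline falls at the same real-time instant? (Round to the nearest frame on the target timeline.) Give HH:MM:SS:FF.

Source frame index: (0×3600 + 57×60 + 11) × 50 + 34 = 171584.
Real time: 171584 / (50) = 85792/25 s.
Target frame: (85792/25) × (48) = 4118016/25 ≈ 164720.640 → 164721.
At 48 labels/s: frame 164721 → 00:57:11:33.

00:57:11:33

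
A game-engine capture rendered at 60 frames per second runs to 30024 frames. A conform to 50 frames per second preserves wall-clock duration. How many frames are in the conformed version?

25020 frames

Frames at target rate = 30024 × (50) / (60) = 25020.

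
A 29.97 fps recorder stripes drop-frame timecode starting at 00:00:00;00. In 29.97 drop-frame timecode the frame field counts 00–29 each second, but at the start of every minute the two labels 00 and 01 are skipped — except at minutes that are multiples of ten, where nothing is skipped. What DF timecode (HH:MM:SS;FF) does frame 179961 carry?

01:40:04;21

Ten DF minutes hold 17982 frames, so frame 179961 lies in block 10 (frames 179820–197801) with 141 frames into that block.
The block's first minute is 1800 frames and the rest 1798 each; 141 frames reaches minute 0, so 10 × 18 + 0 × 2 = 180 labels have been skipped so far.
Adding those back, label number 179961 + 180 = 180141 at 30 labels/s is 6004 s + 21 f = 1 h 40 min 4 s frame 21, i.e. 01:40:04;21.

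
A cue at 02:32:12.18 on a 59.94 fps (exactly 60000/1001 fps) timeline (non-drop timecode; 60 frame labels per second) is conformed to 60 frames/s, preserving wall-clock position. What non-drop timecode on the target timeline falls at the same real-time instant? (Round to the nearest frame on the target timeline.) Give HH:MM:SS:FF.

02:32:21:26

Source frame index: (2×3600 + 32×60 + 12) × 60 + 18 = 547938.
Real time: 547938 / (60000/1001) = 91414323/10000 s.
Target frame: (91414323/10000) × (60) = 274242969/500 ≈ 548485.938 → 548486.
At 60 labels/s: frame 548486 → 02:32:21:26.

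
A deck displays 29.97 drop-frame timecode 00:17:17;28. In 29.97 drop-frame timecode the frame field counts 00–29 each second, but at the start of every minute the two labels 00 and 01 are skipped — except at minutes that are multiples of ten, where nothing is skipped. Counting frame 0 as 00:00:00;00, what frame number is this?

31106

Complete 10-minute blocks: 1, each 17982 frames → 17982.
Remaining 7 whole minutes in the current block: 1800 + 6 × 1798 = 12588 frames.
Within the current minute: 17 × 30 + 28 − 2 = 536 (labels ;00/;01 skipped at this minute). Total = 17982 + 12588 + 536 = 31106.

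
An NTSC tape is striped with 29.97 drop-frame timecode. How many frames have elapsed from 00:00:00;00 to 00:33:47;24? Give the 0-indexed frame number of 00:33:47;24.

60774

Complete 10-minute blocks: 3, each 17982 frames → 53946.
Remaining 3 whole minutes in the current block: 1800 + 2 × 1798 = 5396 frames.
Within the current minute: 47 × 30 + 24 − 2 = 1432 (labels ;00/;01 skipped at this minute). Total = 53946 + 5396 + 1432 = 60774.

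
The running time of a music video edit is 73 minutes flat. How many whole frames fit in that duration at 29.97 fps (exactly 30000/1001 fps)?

73 min = 4380 s.
Frames = 4380 × 30000/1001 = 131400000/1001 ≈ 131268.7313.
Complete frames: 131268.

131268 frames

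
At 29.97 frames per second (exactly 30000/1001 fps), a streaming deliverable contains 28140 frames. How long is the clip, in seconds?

Running time = 28140 / (30000/1001) = 938.938 s.

938.938 seconds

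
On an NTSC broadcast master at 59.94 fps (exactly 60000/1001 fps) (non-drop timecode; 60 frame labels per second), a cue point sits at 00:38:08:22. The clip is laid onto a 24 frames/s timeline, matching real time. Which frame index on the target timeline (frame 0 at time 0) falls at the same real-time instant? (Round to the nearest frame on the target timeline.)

Source frame index: (0×3600 + 38×60 + 8) × 60 + 22 = 137302.
Real time: 137302 / (60000/1001) = 68719651/30000 s.
Target frame: (68719651/30000) × (24) = 68719651/1250 ≈ 54975.721 → 54976.

frame 54976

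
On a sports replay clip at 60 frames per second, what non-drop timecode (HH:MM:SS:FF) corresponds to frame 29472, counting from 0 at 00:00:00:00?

00:08:11:12

29472 ÷ 60 = 491 full seconds, remainder 12 frames.
491 s = 0 h 8 min 11 s.
Timecode: 00:08:11:12.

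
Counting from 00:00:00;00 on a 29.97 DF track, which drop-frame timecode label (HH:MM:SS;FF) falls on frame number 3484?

Ten DF minutes hold 17982 frames, so frame 3484 lies in block 0 (frames 0–17981) with 3484 frames into that block.
The block's first minute is 1800 frames and the rest 1798 each; 3484 frames reaches minute 1, so 0 × 18 + 1 × 2 = 2 labels have been skipped so far.
Adding those back, label number 3484 + 2 = 3486 at 30 labels/s is 116 s + 6 f = 0 h 1 min 56 s frame 6, i.e. 00:01:56;06.

00:01:56;06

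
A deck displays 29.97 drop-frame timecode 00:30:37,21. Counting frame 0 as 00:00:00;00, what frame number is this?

55077

Complete 10-minute blocks: 3, each 17982 frames → 53946.
Remaining 0 whole minutes in the current block: 0 frames.
Within the current minute: 37 × 30 + 21 = 1131. Total = 53946 + 0 + 1131 = 55077.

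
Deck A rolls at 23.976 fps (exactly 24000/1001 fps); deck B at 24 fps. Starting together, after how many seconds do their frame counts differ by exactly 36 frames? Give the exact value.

1501.5 seconds

The gap grows by |24 − 24000/1001| = 24/1001 frames per second.
Time for a 36-frame gap: 36 ÷ (24/1001) = 1501.5 s.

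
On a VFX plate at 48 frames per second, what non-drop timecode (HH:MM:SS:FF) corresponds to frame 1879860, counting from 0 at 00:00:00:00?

1879860 ÷ 48 = 39163 full seconds, remainder 36 frames.
39163 s = 10 h 52 min 43 s.
Timecode: 10:52:43:36.

10:52:43:36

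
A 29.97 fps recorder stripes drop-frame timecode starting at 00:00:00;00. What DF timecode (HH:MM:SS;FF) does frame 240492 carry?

02:13:44;12

Ten DF minutes hold 17982 frames, so frame 240492 lies in block 13 (frames 233766–251747) with 6726 frames into that block.
The block's first minute is 1800 frames and the rest 1798 each; 6726 frames reaches minute 3, so 13 × 18 + 3 × 2 = 240 labels have been skipped so far.
Adding those back, label number 240492 + 240 = 240732 at 30 labels/s is 8024 s + 12 f = 2 h 13 min 44 s frame 12, i.e. 02:13:44;12.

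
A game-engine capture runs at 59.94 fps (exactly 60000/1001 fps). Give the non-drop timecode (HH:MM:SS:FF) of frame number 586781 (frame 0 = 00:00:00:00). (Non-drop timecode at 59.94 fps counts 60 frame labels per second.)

586781 ÷ 60 = 9779 full seconds, remainder 41 frames.
9779 s = 2 h 42 min 59 s.
Timecode: 02:42:59:41.

02:42:59:41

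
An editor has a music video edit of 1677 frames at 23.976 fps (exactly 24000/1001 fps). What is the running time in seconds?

69.944875 seconds

Running time = 1677 / (24000/1001) = 69.944875 s.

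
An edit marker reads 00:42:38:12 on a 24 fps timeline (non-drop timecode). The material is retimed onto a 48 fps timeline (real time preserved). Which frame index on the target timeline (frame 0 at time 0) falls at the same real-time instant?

Source frame index: (0×3600 + 42×60 + 38) × 24 + 12 = 61404.
Real time: 61404 / (24) = 5117/2 s.
Target frame: (5117/2) × (48) = 122808.

frame 122808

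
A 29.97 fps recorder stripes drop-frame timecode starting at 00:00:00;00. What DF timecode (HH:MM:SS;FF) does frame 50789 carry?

Each 10-minute DF block holds 10 × 60 × 30 − 9 × 2 = 17982 frames. 50789 ÷ 17982 → 2 full blocks, remainder 14825.
Within the partial block the first minute is 1800 frames and each further minute 1798, so 8 further minute boundaries passed. Total skipped labels = 18 × 2 + 2 × 8 = 52.
Non-drop label index = 50789 + 52 = 50841; at 30 labels/s that is 00:28:14:21, i.e. DF 00:28:14;21.

00:28:14;21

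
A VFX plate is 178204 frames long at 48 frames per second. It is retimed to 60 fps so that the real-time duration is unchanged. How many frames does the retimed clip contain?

222755 frames

Frames at target rate = 178204 × (60) / (48) = 222755.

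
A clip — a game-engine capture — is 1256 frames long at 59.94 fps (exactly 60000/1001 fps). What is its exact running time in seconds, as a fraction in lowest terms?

Running time = 1256 ÷ (60000/1001) = 1256 × 1001/60000 = 157157/7500 s.

157157/7500 seconds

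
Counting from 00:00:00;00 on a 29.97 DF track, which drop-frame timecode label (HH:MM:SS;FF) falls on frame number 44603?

Ten DF minutes hold 17982 frames, so frame 44603 lies in block 2 (frames 35964–53945) with 8639 frames into that block.
The block's first minute is 1800 frames and the rest 1798 each; 8639 frames reaches minute 4, so 2 × 18 + 4 × 2 = 44 labels have been skipped so far.
Adding those back, label number 44603 + 44 = 44647 at 30 labels/s is 1488 s + 7 f = 0 h 24 min 48 s frame 7, i.e. 00:24:48;07.

00:24:48;07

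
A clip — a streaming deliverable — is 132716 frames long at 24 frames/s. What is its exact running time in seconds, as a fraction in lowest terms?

Running time = 132716 ÷ (24) = 132716 × 1/24 = 33179/6 s.

33179/6 seconds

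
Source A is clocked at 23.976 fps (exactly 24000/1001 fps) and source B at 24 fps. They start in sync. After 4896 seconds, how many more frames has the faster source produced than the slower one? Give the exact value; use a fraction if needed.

117504/1001 frames

A emits 24000/1001 × 4896 = 117504000/1001 frames; B emits 24 × 4896 = 117504.
Difference = 117504/1001 frames (≈ 117.3866); B is ahead of A.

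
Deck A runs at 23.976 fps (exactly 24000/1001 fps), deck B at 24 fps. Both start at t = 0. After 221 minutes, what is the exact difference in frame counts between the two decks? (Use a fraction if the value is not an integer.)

24480/77 frames

221 min = 13260 s.
A emits 24000/1001 × 13260 = 24480000/77 frames; B emits 24 × 13260 = 318240.
Difference = 24480/77 frames (≈ 317.9221); B is ahead of A.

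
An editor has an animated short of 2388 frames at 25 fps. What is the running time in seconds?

95.52 seconds

Running time = 2388 / (25) = 95.52 s.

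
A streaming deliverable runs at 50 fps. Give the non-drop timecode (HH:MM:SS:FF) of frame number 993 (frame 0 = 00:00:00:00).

993 ÷ 50 = 19 full seconds, remainder 43 frames.
19 s = 0 h 0 min 19 s.
Timecode: 00:00:19:43.

00:00:19:43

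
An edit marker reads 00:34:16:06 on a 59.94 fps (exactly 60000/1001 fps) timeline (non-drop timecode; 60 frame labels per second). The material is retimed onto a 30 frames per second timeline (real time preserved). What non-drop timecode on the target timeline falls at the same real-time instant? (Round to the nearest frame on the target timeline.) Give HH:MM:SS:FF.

00:34:18:05

Source frame index: (0×3600 + 34×60 + 16) × 60 + 6 = 123366.
Real time: 123366 / (60000/1001) = 20581561/10000 s.
Target frame: (20581561/10000) × (30) = 61744683/1000 ≈ 61744.683 → 61745.
At 30 labels/s: frame 61745 → 00:34:18:05.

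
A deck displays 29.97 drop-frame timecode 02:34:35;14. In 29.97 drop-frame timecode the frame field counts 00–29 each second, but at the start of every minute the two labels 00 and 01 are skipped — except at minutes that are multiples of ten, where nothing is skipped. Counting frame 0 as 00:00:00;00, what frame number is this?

277986

Complete 10-minute blocks: 15, each 17982 frames → 269730.
Remaining 4 whole minutes in the current block: 1800 + 3 × 1798 = 7194 frames.
Within the current minute: 35 × 30 + 14 − 2 = 1062 (labels ;00/;01 skipped at this minute). Total = 269730 + 7194 + 1062 = 277986.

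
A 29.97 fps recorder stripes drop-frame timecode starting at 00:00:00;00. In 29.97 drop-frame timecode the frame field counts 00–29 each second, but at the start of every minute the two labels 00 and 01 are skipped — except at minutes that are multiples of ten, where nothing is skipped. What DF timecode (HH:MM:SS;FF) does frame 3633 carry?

Each 10-minute DF block holds 10 × 60 × 30 − 9 × 2 = 17982 frames. 3633 ÷ 17982 → 0 full blocks, remainder 3633.
Within the partial block the first minute is 1800 frames and each further minute 1798, so 2 further minute boundaries passed. Total skipped labels = 18 × 0 + 2 × 2 = 4.
Non-drop label index = 3633 + 4 = 3637; at 30 labels/s that is 00:02:01:07, i.e. DF 00:02:01;07.

00:02:01;07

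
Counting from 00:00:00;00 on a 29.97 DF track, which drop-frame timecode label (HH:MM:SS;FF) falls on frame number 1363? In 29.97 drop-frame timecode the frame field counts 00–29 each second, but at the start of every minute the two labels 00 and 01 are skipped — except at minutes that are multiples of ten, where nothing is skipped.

00:00:45;13

Ten DF minutes hold 17982 frames, so frame 1363 lies in block 0 (frames 0–17981) with 1363 frames into that block.
The block's first minute is 1800 frames and the rest 1798 each; 1363 frames reaches minute 0, so 0 × 18 + 0 × 2 = 0 labels have been skipped so far.
Adding those back, label number 1363 + 0 = 1363 at 30 labels/s is 45 s + 13 f = 0 h 0 min 45 s frame 13, i.e. 00:00:45;13.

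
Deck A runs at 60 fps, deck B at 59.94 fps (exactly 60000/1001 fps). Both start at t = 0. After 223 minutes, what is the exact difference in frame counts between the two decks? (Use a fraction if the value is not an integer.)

802800/1001 frames

223 min = 13380 s.
A emits 60 × 13380 = 802800 frames; B emits 60000/1001 × 13380 = 802800000/1001.
Difference = 802800/1001 frames (≈ 801.9980); B is behind A.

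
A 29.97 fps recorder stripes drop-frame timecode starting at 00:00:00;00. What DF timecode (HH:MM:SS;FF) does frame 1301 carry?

00:00:43;11

Each 10-minute DF block holds 10 × 60 × 30 − 9 × 2 = 17982 frames. 1301 ÷ 17982 → 0 full blocks, remainder 1301.
Within the partial block the first minute is 1800 frames and each further minute 1798, so 0 further minute boundaries passed. Total skipped labels = 18 × 0 + 2 × 0 = 0.
Non-drop label index = 1301 + 0 = 1301; at 30 labels/s that is 00:00:43:11, i.e. DF 00:00:43;11.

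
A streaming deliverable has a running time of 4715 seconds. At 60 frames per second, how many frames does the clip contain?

Frames = 4715 × 60 = 282900.

282900 frames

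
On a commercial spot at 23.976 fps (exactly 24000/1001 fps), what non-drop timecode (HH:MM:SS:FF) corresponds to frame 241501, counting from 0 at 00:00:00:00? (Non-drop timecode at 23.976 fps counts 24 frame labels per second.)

241501 ÷ 24 = 10062 full seconds, remainder 13 frames.
10062 s = 2 h 47 min 42 s.
Timecode: 02:47:42:13.

02:47:42:13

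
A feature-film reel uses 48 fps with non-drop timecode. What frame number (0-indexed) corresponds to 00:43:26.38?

Total seconds to the label: (0 × 3600 + 43 × 60 + 26) = 2606.
Frame index = 2606 × 48 + 38 = 125126.

frame 125126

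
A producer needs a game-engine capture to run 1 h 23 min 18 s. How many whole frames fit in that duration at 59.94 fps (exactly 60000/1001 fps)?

299580 frames

1 h 23 min 18 s = 4998 s.
Frames = 4998 × 60000/1001 = 42840000/143 ≈ 299580.4196.
Complete frames: 299580.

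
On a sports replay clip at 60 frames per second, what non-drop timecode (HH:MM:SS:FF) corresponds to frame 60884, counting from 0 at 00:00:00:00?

60884 ÷ 60 = 1014 full seconds, remainder 44 frames.
1014 s = 0 h 16 min 54 s.
Timecode: 00:16:54:44.

00:16:54:44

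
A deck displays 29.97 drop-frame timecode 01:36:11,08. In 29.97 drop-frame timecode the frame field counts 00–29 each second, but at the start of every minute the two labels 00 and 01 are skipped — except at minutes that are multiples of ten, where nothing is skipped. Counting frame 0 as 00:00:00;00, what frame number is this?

Complete 10-minute blocks: 9, each 17982 frames → 161838.
Remaining 6 whole minutes in the current block: 1800 + 5 × 1798 = 10790 frames.
Within the current minute: 11 × 30 + 8 − 2 = 336 (labels ;00/;01 skipped at this minute). Total = 161838 + 10790 + 336 = 172964.

172964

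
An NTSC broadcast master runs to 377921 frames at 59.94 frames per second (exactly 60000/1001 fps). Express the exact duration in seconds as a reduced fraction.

Running time = 377921 ÷ (60000/1001) = 377921 × 1001/60000 = 378298921/60000 s.

378298921/60000 seconds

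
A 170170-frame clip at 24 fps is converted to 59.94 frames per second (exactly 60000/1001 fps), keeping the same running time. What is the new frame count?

Target frames = source frames × (target rate / source rate) = 170170 × (60000/1001)/(24) = 170170 × 2500/1001 = 425000.

425000 frames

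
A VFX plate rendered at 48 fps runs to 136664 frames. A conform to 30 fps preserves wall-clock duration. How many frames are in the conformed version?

85415 frames

Target frames = source frames × (target rate / source rate) = 136664 × (30)/(48) = 136664 × 5/8 = 85415.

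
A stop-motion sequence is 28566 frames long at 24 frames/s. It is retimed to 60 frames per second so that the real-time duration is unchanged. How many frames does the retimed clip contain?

71415 frames

Target frames = source frames × (target rate / source rate) = 28566 × (60)/(24) = 28566 × 5/2 = 71415.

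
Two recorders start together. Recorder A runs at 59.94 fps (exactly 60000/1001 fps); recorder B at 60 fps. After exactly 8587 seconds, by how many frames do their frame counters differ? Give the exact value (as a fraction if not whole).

515220/1001 frames

A emits 60000/1001 × 8587 = 515220000/1001 frames; B emits 60 × 8587 = 515220.
Difference = 515220/1001 frames (≈ 514.7053); B is ahead of A.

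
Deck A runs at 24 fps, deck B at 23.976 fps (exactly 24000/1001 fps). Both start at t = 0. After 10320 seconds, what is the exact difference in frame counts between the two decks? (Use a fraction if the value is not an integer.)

A emits 24 × 10320 = 247680 frames; B emits 24000/1001 × 10320 = 247680000/1001.
Difference = 247680/1001 frames (≈ 247.4326); B is behind A.

247680/1001 frames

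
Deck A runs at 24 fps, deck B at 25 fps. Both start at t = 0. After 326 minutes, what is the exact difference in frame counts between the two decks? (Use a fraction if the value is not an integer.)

326 min = 19560 s.
A emits 24 × 19560 = 469440 frames; B emits 25 × 19560 = 489000.
Difference = 19560 frames; B is ahead of A.

19560 frames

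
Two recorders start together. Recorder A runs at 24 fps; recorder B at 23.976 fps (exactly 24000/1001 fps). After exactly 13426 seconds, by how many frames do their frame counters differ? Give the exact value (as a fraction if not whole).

46032/143 frames

A emits 24 × 13426 = 322224 frames; B emits 24000/1001 × 13426 = 46032000/143.
Difference = 46032/143 frames (≈ 321.9021); B is behind A.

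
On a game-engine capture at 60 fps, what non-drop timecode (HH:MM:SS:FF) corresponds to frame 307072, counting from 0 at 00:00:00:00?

307072 ÷ 60 = 5117 full seconds, remainder 52 frames.
5117 s = 1 h 25 min 17 s.
Timecode: 01:25:17:52.

01:25:17:52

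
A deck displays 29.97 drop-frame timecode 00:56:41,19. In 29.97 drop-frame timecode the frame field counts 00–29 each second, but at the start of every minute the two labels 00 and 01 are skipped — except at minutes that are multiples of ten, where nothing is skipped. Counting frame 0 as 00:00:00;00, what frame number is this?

As if non-drop at 30 labels/s: (0 × 3600 + 56 × 60 + 41) × 30 + 19 = 102049.
Minute boundaries passed: 56; those not divisible by 10: 56 − 5 = 51; dropped labels = 2 × 51 = 102.
Actual frame index = 102049 − 102 = 101947.

101947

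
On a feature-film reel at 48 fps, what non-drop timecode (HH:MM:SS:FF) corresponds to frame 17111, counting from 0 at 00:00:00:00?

17111 ÷ 48 = 356 full seconds, remainder 23 frames.
356 s = 0 h 5 min 56 s.
Timecode: 00:05:56:23.

00:05:56:23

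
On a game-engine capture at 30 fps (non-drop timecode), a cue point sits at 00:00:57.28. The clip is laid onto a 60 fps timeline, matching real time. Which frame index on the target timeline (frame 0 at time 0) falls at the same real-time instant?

Source frame index: (0×3600 + 0×60 + 57) × 30 + 28 = 1738.
Real time: 1738 / (30) = 869/15 s.
Target frame: (869/15) × (60) = 3476.

frame 3476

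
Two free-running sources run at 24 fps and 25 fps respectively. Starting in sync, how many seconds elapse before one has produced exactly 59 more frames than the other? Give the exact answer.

59 seconds

The gap grows by |25 − 24| = 1 frame per second.
Time for a 59-frame gap: 59 ÷ (1) = 59 s.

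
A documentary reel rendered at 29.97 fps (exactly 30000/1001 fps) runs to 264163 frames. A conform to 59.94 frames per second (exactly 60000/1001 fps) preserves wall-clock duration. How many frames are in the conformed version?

528326 frames

Target frames = source frames × (target rate / source rate) = 264163 × (60000/1001)/(30000/1001) = 264163 × 2 = 528326.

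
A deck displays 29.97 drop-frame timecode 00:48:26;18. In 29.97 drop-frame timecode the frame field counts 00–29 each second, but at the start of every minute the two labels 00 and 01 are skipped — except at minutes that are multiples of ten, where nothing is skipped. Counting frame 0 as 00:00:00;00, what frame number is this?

87110

Complete 10-minute blocks: 4, each 17982 frames → 71928.
Remaining 8 whole minutes in the current block: 1800 + 7 × 1798 = 14386 frames.
Within the current minute: 26 × 30 + 18 − 2 = 796 (labels ;00/;01 skipped at this minute). Total = 71928 + 14386 + 796 = 87110.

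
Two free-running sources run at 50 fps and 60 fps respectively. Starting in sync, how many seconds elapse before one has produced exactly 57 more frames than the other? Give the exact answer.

The gap grows by |60 − 50| = 10 frames per second.
Time for a 57-frame gap: 57 ÷ (10) = 5.7 s.

5.7 seconds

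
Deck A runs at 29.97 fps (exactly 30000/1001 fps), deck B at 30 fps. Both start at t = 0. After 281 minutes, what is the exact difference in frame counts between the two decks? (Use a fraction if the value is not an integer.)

281 min = 16860 s.
A emits 30000/1001 × 16860 = 505800000/1001 frames; B emits 30 × 16860 = 505800.
Difference = 505800/1001 frames (≈ 505.2947); B is ahead of A.

505800/1001 frames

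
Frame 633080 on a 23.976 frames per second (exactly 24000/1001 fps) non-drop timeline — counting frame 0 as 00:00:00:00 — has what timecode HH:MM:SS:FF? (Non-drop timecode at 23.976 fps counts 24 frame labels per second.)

07:19:38:08

633080 ÷ 24 = 26378 full seconds, remainder 8 frames.
26378 s = 7 h 19 min 38 s.
Timecode: 07:19:38:08.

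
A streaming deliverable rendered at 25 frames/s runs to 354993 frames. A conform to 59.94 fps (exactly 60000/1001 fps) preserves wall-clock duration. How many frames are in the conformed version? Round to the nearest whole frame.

Frames at target rate = 354993 × (60000/1001) / (25) = 851983200/1001 ≈ 851132.068.
Nearest whole frame: 851132.

851132 frames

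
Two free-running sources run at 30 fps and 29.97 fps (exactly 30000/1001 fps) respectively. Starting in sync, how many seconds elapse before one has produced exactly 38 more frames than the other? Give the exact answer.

The gap grows by |30000/1001 − 30| = 30/1001 frames per second.
Time for a 38-frame gap: 38 ÷ (30/1001) = 19019/15 s.

19019/15 seconds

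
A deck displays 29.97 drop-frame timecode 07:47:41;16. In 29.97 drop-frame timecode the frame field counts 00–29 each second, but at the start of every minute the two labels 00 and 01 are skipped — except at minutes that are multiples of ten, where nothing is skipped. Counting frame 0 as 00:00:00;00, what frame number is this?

841004

As if non-drop at 30 labels/s: (7 × 3600 + 47 × 60 + 41) × 30 + 16 = 841846.
Minute boundaries passed: 467; those not divisible by 10: 467 − 46 = 421; dropped labels = 2 × 421 = 842.
Actual frame index = 841846 − 842 = 841004.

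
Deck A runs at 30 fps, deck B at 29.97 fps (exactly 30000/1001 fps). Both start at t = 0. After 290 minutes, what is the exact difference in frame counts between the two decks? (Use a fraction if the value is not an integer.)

290 min = 17400 s.
A emits 30 × 17400 = 522000 frames; B emits 30000/1001 × 17400 = 522000000/1001.
Difference = 522000/1001 frames (≈ 521.4785); B is behind A.

522000/1001 frames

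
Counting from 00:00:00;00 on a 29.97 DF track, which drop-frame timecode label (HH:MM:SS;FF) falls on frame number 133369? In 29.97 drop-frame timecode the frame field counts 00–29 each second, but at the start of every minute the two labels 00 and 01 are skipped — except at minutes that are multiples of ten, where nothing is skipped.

01:14:10;03

Ten DF minutes hold 17982 frames, so frame 133369 lies in block 7 (frames 125874–143855) with 7495 frames into that block.
The block's first minute is 1800 frames and the rest 1798 each; 7495 frames reaches minute 4, so 7 × 18 + 4 × 2 = 134 labels have been skipped so far.
Adding those back, label number 133369 + 134 = 133503 at 30 labels/s is 4450 s + 3 f = 1 h 14 min 10 s frame 3, i.e. 01:14:10;03.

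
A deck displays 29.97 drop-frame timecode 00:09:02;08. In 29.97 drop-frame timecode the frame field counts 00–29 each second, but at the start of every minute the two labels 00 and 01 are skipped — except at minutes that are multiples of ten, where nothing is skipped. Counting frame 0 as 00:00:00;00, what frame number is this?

As if non-drop at 30 labels/s: (0 × 3600 + 9 × 60 + 2) × 30 + 8 = 16268.
Minute boundaries passed: 9; those not divisible by 10: 9 − 0 = 9; dropped labels = 2 × 9 = 18.
Actual frame index = 16268 − 18 = 16250.

16250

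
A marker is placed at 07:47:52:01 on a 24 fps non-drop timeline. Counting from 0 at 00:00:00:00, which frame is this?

Total seconds to the label: (7 × 3600 + 47 × 60 + 52) = 28072.
Frame index = 28072 × 24 + 1 = 673729.

frame 673729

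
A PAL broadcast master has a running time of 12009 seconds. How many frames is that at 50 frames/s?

600450 frames

Frames = 12009 × 50 = 600450.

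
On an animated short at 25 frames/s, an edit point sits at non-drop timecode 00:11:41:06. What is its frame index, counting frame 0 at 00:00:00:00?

frame 17531

Total seconds to the label: (0 × 3600 + 11 × 60 + 41) = 701.
Frame index = 701 × 25 + 6 = 17531.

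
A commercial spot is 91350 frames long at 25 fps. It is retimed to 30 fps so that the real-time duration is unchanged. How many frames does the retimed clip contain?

Target frames = source frames × (target rate / source rate) = 91350 × (30)/(25) = 91350 × 6/5 = 109620.

109620 frames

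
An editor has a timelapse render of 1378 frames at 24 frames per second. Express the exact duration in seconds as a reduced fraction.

Running time = 1378 ÷ (24) = 1378 × 1/24 = 689/12 s.

689/12 seconds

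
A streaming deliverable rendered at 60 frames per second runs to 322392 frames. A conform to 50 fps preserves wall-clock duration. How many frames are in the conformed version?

Target frames = source frames × (target rate / source rate) = 322392 × (50)/(60) = 322392 × 5/6 = 268660.

268660 frames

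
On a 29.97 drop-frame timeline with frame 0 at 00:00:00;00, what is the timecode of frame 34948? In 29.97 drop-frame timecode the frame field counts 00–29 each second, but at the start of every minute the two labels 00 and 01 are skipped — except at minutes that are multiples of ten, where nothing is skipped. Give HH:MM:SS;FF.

Each 10-minute DF block holds 10 × 60 × 30 − 9 × 2 = 17982 frames. 34948 ÷ 17982 → 1 full block, remainder 16966.
Within the partial block the first minute is 1800 frames and each further minute 1798, so 9 further minute boundaries passed. Total skipped labels = 18 × 1 + 2 × 9 = 36.
Non-drop label index = 34948 + 36 = 34984; at 30 labels/s that is 00:19:26:04, i.e. DF 00:19:26;04.

00:19:26;04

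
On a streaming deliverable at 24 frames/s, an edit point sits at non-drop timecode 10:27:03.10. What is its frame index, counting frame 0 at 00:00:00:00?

Total seconds to the label: (10 × 3600 + 27 × 60 + 3) = 37623.
Frame index = 37623 × 24 + 10 = 902962.

frame 902962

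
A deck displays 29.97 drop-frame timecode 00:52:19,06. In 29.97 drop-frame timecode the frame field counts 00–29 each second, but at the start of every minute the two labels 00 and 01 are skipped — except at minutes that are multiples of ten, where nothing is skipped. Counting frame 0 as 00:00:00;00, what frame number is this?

Complete 10-minute blocks: 5, each 17982 frames → 89910.
Remaining 2 whole minutes in the current block: 1800 + 1 × 1798 = 3598 frames.
Within the current minute: 19 × 30 + 6 − 2 = 574 (labels ;00/;01 skipped at this minute). Total = 89910 + 3598 + 574 = 94082.

94082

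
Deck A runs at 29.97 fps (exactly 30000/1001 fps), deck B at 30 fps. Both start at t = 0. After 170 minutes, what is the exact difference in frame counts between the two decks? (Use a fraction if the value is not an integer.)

306000/1001 frames

170 min = 10200 s.
A emits 30000/1001 × 10200 = 306000000/1001 frames; B emits 30 × 10200 = 306000.
Difference = 306000/1001 frames (≈ 305.6943); B is ahead of A.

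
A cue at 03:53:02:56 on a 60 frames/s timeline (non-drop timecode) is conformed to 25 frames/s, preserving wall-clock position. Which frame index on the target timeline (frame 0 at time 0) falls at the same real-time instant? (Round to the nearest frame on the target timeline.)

Source frame index: (3×3600 + 53×60 + 2) × 60 + 56 = 838976.
Real time: 838976 / (60) = 209744/15 s.
Target frame: (209744/15) × (25) = 1048720/3 ≈ 349573.333 → 349573.

frame 349573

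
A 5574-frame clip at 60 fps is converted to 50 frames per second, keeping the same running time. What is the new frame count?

Frames at target rate = 5574 × (50) / (60) = 4645.

4645 frames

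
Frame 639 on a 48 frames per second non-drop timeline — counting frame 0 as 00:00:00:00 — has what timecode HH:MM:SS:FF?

00:00:13:15

639 ÷ 48 = 13 full seconds, remainder 15 frames.
13 s = 0 h 0 min 13 s.
Timecode: 00:00:13:15.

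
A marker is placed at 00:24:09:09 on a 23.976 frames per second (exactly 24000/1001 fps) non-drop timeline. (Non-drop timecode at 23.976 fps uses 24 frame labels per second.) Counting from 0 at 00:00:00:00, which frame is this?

Total seconds to the label: (0 × 3600 + 24 × 60 + 9) = 1449.
Frame index = 1449 × 24 + 9 = 34785.

frame 34785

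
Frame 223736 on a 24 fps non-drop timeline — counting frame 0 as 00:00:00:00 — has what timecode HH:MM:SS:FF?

02:35:22:08

223736 ÷ 24 = 9322 full seconds, remainder 8 frames.
9322 s = 2 h 35 min 22 s.
Timecode: 02:35:22:08.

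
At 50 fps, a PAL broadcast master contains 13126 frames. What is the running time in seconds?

Running time = 13126 / (50) = 262.52 s.

262.52 seconds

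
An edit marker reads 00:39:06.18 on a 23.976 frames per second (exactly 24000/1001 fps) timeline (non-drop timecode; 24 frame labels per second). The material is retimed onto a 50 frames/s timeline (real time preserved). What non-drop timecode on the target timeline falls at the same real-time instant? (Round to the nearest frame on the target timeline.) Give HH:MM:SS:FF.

00:39:09:05

Source frame index: (0×3600 + 39×60 + 6) × 24 + 18 = 56322.
Real time: 56322 / (24000/1001) = 9396387/4000 s.
Target frame: (9396387/4000) × (50) = 9396387/80 ≈ 117454.837 → 117455.
At 50 labels/s: frame 117455 → 00:39:09:05.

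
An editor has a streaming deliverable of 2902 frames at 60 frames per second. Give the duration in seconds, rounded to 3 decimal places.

Running time = 2902 × 1/60 = 1451/30 s ≈ 48.367 s.

48.367 seconds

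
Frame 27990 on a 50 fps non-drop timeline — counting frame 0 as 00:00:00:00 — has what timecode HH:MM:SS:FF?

27990 ÷ 50 = 559 full seconds, remainder 40 frames.
559 s = 0 h 9 min 19 s.
Timecode: 00:09:19:40.

00:09:19:40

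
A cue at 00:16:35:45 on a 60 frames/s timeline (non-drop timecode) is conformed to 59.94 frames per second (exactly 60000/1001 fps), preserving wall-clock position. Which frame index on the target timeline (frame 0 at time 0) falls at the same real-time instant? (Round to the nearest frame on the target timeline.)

frame 59685

Source frame index: (0×3600 + 16×60 + 35) × 60 + 45 = 59745.
Real time: 59745 / (60) = 3983/4 s.
Target frame: (3983/4) × (60000/1001) = 8535000/143 ≈ 59685.315 → 59685.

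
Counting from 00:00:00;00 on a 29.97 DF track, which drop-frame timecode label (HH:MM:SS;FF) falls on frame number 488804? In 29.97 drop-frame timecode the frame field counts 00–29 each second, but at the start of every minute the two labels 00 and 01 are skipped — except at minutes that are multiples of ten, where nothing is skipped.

Ten DF minutes hold 17982 frames, so frame 488804 lies in block 27 (frames 485514–503495) with 3290 frames into that block.
The block's first minute is 1800 frames and the rest 1798 each; 3290 frames reaches minute 1, so 27 × 18 + 1 × 2 = 488 labels have been skipped so far.
Adding those back, label number 488804 + 488 = 489292 at 30 labels/s is 16309 s + 22 f = 4 h 31 min 49 s frame 22, i.e. 04:31:49;22.

04:31:49;22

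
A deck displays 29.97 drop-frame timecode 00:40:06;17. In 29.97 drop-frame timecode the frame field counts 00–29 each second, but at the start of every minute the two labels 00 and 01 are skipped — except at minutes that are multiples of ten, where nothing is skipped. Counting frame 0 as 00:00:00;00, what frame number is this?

72125

As if non-drop at 30 labels/s: (0 × 3600 + 40 × 60 + 6) × 30 + 17 = 72197.
Minute boundaries passed: 40; those not divisible by 10: 40 − 4 = 36; dropped labels = 2 × 36 = 72.
Actual frame index = 72197 − 72 = 72125.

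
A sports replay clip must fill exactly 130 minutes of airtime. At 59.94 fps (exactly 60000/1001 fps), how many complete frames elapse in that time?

130 min = 7800 s.
Frames = 7800 × 60000/1001 = 36000000/77 ≈ 467532.4675.
Complete frames: 467532.

467532 frames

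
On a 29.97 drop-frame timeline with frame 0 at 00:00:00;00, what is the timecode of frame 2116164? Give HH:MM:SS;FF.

Each 10-minute DF block holds 10 × 60 × 30 − 9 × 2 = 17982 frames. 2116164 ÷ 17982 → 117 full blocks, remainder 12270.
Within the partial block the first minute is 1800 frames and each further minute 1798, so 6 further minute boundaries passed. Total skipped labels = 18 × 117 + 2 × 6 = 2118.
Non-drop label index = 2116164 + 2118 = 2118282; at 30 labels/s that is 19:36:49:12, i.e. DF 19:36:49;12.

19:36:49;12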